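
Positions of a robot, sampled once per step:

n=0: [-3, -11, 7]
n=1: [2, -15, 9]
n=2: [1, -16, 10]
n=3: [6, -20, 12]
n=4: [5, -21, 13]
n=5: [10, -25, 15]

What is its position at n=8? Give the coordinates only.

Step-to-step displacements: [+5, -4, +2], [-1, -1, +1], [+5, -4, +2], [-1, -1, +1], [+5, -4, +2] — a repeating cycle of length 2.
step 6: apply [-1, -1, +1] → [9, -26, 16]
step 7: apply [+5, -4, +2] → [14, -30, 18]
step 8: apply [-1, -1, +1] → [13, -31, 19]

[13, -31, 19]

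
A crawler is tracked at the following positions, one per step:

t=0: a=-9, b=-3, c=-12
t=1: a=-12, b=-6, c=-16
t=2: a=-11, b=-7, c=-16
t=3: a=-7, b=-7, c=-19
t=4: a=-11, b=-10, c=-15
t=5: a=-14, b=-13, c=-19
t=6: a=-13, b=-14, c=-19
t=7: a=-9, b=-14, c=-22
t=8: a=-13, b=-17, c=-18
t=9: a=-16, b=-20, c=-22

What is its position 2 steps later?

The moves between consecutive positions are (-3, -3, -4), (+1, -1, +0), (+4, +0, -3), (-4, -3, +4), (-3, -3, -4), (+1, -1, +0), (+4, +0, -3), (-4, -3, +4), (-3, -3, -4); they repeat the 4-cycle [(-3, -3, -4), (+1, -1, +0), (+4, +0, -3), (-4, -3, +4)].
step 10: apply (+1, -1, +0) → a=-15, b=-21, c=-22
step 11: apply (+4, +0, -3) → a=-11, b=-21, c=-25

a=-11, b=-21, c=-25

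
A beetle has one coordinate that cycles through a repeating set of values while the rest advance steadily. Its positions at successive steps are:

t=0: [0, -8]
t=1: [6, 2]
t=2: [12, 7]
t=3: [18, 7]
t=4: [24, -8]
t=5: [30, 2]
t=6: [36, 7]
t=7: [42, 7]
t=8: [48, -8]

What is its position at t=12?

First: linear, +6 per step → 72 at step 12.
Second: cycles through -8, 2, 7, 7 every 4 steps. Step 12 lands at position 0 of the cycle → -8.

[72, -8]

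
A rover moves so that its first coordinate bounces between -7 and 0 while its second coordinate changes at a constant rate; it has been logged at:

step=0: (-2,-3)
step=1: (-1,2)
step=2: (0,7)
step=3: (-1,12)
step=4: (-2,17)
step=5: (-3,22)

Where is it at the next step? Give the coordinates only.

The first coordinate reflects between -7 and 0, moving 1 per step.
  step 6: -3 → -4
The second coordinate changes by +5 each step: at step 6 it is 27.

(-4,27)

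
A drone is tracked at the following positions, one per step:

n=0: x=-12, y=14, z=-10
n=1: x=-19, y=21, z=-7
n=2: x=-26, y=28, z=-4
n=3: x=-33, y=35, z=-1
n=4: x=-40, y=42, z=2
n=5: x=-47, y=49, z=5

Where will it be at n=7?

Each step adds (-7, +7, +3) to the position.
step 6: x=-47, y=49, z=5 + (-7, +7, +3) → x=-54, y=56, z=8
step 7: x=-54, y=56, z=8 + (-7, +7, +3) → x=-61, y=63, z=11

x=-61, y=63, z=11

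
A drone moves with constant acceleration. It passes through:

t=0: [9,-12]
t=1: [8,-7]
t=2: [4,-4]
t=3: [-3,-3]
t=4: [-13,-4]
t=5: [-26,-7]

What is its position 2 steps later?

First differences are [-1,+5], [-4,+3], [-7,+1], [-10,-1], [-13,-3]; their common second difference is [-3,-2] (constant acceleration).
step 6: [-26,-7] + [-16,-5] → [-42,-12]
step 7: [-42,-12] + [-19,-7] → [-61,-19]

[-61,-19]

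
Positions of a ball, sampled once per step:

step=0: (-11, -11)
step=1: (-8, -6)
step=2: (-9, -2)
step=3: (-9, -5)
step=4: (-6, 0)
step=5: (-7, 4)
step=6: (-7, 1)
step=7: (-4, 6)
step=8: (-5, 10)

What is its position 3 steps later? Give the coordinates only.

The moves between consecutive positions are (+3, +5), (-1, +4), (+0, -3), (+3, +5), (-1, +4), (+0, -3), (+3, +5), (-1, +4); they repeat the 3-cycle [(+3, +5), (-1, +4), (+0, -3)].
step 9: apply (+0, -3) → (-5, 7)
step 10: apply (+3, +5) → (-2, 12)
step 11: apply (-1, +4) → (-3, 16)

(-3, 16)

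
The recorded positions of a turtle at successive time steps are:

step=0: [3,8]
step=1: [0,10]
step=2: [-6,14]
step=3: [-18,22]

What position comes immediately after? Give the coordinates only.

[-42,38]

Consecutive displacements [-3,+2], [-6,+4], [-12,+8] scale by a factor of 2 each step.
step 4: [-18,22] + [-24,+16] → [-42,38]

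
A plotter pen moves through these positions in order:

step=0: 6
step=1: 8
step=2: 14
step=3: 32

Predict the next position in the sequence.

86

The jumps are +2, +6, +18 — a geometric progression with ratio 3.
step 4: 32 + 54 → 86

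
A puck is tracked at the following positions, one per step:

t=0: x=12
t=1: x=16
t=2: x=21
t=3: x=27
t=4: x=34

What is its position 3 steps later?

x=61

Taking differences between consecutive positions: +4, +5, +6, +7. These grow by +1 each step.
step 5: 34 + 8 → x=42
step 6: 42 + 9 → x=51
step 7: 51 + 10 → x=61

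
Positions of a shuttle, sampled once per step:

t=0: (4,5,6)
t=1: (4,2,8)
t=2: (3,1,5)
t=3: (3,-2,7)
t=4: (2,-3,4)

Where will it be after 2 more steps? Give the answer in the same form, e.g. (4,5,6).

(1,-7,3)

Differencing gives (+0,-3,+2), (-1,-1,-3), (+0,-3,+2), (-1,-1,-3). This is the pattern (+0,-3,+2), (-1,-1,-3) repeated.
step 5: apply (+0,-3,+2) → (2,-6,6)
step 6: apply (-1,-1,-3) → (1,-7,3)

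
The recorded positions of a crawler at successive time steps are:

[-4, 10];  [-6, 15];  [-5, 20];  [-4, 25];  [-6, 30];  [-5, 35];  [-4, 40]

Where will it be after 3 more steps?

The first coordinate repeats the cycle [-4, -6, -5] with period 3; step 9 mod 3 = 0, giving -4.
The second coordinate changes by +5 each step, so at step 9 it is 10 + 9·(5) = 55.

[-4, 55]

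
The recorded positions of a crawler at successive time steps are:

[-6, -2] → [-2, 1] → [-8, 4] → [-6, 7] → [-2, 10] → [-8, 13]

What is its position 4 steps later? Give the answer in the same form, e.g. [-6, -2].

[-6, 25]

First: cycles through -6, -2, -8 every 3 steps. Step 9 lands at position 0 of the cycle → -6.
Second: linear, +3 per step → 25 at step 9.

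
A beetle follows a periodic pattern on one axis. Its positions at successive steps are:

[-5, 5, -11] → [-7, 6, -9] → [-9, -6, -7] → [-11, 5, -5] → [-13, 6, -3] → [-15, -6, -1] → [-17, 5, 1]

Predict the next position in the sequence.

[-19, 6, 3]

The first coordinate changes by -2 each step, so at step 7 it is -5 + 7·(-2) = -19.
The second coordinate repeats the cycle [5, 6, -6] with period 3; step 7 mod 3 = 1, giving 6.
The third coordinate changes by +2 each step, so at step 7 it is -11 + 7·(2) = 3.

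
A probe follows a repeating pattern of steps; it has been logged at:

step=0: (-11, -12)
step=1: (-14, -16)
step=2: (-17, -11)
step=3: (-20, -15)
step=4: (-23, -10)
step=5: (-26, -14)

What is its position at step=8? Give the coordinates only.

The moves between consecutive positions are (-3, -4), (-3, +5), (-3, -4), (-3, +5), (-3, -4); they repeat the 2-cycle [(-3, -4), (-3, +5)].
step 6: apply (-3, +5) → (-29, -9)
step 7: apply (-3, -4) → (-32, -13)
step 8: apply (-3, +5) → (-35, -8)

(-35, -8)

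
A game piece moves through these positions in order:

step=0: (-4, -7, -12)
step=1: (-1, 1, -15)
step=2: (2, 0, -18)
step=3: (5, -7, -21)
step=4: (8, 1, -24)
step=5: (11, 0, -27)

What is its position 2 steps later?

The first coordinate changes by +3 each step, so at step 7 it is -4 + 7·(3) = 17.
The second coordinate repeats the cycle [-7, 1, 0] with period 3; step 7 mod 3 = 1, giving 1.
The third coordinate changes by -3 each step, so at step 7 it is -12 + 7·(-3) = -33.

(17, 1, -33)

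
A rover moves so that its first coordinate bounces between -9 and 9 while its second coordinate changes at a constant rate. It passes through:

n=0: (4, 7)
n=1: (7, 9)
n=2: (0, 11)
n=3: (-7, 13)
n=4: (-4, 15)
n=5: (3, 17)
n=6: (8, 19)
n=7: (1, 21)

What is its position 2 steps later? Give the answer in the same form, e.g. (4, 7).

The first coordinate travels 7 per step and bounces off the walls at -9 and 9.
  step 8: 1 → -6
  step 9: -6 → -5
The second coordinate changes by +2 each step: at step 9 it is 25.

(-5, 25)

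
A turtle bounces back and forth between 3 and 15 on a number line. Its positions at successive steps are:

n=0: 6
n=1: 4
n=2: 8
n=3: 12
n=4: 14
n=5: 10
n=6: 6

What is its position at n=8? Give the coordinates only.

8

The value reflects between 3 and 15, moving 4 per step.
  step 7: 6 → 4
  step 8: 4 → 8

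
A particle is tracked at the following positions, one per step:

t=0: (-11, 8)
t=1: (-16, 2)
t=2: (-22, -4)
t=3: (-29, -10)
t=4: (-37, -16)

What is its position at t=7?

(-67, -34)

Taking differences between consecutive positions: (-5, -6), (-6, -6), (-7, -6), (-8, -6). These grow by (-1, +0) each step.
step 5: (-37, -16) + (-9, -6) → (-46, -22)
step 6: (-46, -22) + (-10, -6) → (-56, -28)
step 7: (-56, -28) + (-11, -6) → (-67, -34)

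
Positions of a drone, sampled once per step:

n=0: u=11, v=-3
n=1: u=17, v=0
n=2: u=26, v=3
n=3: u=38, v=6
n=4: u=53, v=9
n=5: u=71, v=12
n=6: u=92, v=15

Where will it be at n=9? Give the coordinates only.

Taking differences between consecutive positions: (+6, +3), (+9, +3), (+12, +3), (+15, +3), (+18, +3), (+21, +3). These grow by (+3, +0) each step.
step 7: u=92, v=15 + (+24, +3) → u=116, v=18
step 8: u=116, v=18 + (+27, +3) → u=143, v=21
step 9: u=143, v=21 + (+30, +3) → u=173, v=24

u=173, v=24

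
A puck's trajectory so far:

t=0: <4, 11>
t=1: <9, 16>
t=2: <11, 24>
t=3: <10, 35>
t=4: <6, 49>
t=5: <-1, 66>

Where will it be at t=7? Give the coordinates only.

Taking differences between consecutive positions: <+5, +5>, <+2, +8>, <-1, +11>, <-4, +14>, <-7, +17>. These grow by <-3, +3> each step.
step 6: <-1, 66> + <-10, +20> → <-11, 86>
step 7: <-11, 86> + <-13, +23> → <-24, 109>

<-24, 109>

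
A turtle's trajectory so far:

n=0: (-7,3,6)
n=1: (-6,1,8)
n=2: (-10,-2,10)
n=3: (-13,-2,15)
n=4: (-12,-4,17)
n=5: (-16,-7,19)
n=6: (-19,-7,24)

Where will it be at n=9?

Differencing gives (+1,-2,+2), (-4,-3,+2), (-3,+0,+5), (+1,-2,+2), (-4,-3,+2), (-3,+0,+5). This is the pattern (+1,-2,+2), (-4,-3,+2), (-3,+0,+5) repeated.
step 7: apply (+1,-2,+2) → (-18,-9,26)
step 8: apply (-4,-3,+2) → (-22,-12,28)
step 9: apply (-3,+0,+5) → (-25,-12,33)

(-25,-12,33)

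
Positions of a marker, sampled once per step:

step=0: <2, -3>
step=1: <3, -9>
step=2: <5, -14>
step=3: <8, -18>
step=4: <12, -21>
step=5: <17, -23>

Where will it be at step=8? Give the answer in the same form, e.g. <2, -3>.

<38, -23>

Successive displacements: <+1, -6>, <+2, -5>, <+3, -4>, <+4, -3>, <+5, -2> — each changes by <+1, +1>.
step 6: <17, -23> + <+6, -1> → <23, -24>
step 7: <23, -24> + <+7, +0> → <30, -24>
step 8: <30, -24> + <+8, +1> → <38, -23>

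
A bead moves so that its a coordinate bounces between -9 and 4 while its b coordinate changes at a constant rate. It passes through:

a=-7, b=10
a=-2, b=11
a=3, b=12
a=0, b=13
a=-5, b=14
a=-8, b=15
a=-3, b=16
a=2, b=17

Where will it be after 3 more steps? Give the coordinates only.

a=-9, b=20

The a coordinate travels 5 per step and bounces off the walls at -9 and 4.
  step 8: 2 → 1
  step 9: 1 → -4
  step 10: -4 → -9
The b coordinate changes by +1 each step: at step 10 it is 20.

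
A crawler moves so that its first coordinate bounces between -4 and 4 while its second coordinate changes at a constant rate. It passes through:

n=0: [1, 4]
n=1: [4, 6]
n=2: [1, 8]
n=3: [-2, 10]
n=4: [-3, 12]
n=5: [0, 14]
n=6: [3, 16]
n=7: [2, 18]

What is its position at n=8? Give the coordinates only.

The first coordinate travels 3 per step and bounces off the walls at -4 and 4.
  step 8: 2 → -1
The second coordinate changes by +2 each step: at step 8 it is 20.

[-1, 20]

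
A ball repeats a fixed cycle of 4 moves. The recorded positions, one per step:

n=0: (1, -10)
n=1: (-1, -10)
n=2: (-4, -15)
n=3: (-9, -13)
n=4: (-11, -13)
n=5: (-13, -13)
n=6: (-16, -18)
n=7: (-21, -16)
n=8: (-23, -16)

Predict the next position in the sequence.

Step-to-step displacements: (-2, +0), (-3, -5), (-5, +2), (-2, +0), (-2, +0), (-3, -5), (-5, +2), (-2, +0) — a repeating cycle of length 4.
step 9: apply (-2, +0) → (-25, -16)

(-25, -16)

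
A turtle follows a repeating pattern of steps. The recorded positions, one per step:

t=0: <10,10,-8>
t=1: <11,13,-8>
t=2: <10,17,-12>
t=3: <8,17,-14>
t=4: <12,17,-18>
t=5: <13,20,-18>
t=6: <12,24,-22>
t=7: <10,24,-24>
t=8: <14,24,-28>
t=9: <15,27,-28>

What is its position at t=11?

<12,31,-34>

The moves between consecutive positions are <+1,+3,+0>, <-1,+4,-4>, <-2,+0,-2>, <+4,+0,-4>, <+1,+3,+0>, <-1,+4,-4>, <-2,+0,-2>, <+4,+0,-4>, <+1,+3,+0>; they repeat the 4-cycle [<+1,+3,+0>, <-1,+4,-4>, <-2,+0,-2>, <+4,+0,-4>].
step 10: apply <-1,+4,-4> → <14,31,-32>
step 11: apply <-2,+0,-2> → <12,31,-34>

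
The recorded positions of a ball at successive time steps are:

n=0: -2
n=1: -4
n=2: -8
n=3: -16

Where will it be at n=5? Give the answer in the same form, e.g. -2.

-64

Consecutive displacements -2, -4, -8 scale by a factor of 2 each step.
step 4: -16 − 16 → -32
step 5: -32 − 32 → -64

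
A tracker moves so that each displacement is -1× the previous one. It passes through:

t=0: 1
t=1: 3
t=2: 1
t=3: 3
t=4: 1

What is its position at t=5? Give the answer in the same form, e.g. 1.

3

The jumps are +2, -2, +2, -2 — a geometric progression with ratio -1.
step 5: 1 + 2 → 3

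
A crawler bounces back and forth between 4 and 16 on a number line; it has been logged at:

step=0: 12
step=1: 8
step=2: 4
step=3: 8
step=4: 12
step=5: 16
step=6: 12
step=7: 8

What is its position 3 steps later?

12

The value travels 4 per step and bounces off the walls at 4 and 16.
  step 8: 8 → 4
  step 9: 4 → 8
  step 10: 8 → 12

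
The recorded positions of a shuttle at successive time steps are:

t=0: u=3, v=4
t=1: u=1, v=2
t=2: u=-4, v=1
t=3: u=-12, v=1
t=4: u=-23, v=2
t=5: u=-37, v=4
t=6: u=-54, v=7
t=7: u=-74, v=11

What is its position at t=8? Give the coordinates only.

Successive displacements: (-2, -2), (-5, -1), (-8, +0), (-11, +1), (-14, +2), (-17, +3), (-20, +4) — each changes by (-3, +1).
step 8: u=-74, v=11 + (-23, +5) → u=-97, v=16

u=-97, v=16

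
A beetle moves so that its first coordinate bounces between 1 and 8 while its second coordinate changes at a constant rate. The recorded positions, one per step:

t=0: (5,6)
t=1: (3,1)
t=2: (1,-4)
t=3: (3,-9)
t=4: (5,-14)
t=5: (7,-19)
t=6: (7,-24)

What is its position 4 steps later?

(3,-44)

The first coordinate travels 2 per step and bounces off the walls at 1 and 8.
  step 7: 7 → 5
  step 8: 5 → 3
  step 9: 3 → 1
  step 10: 1 → 3
The second coordinate changes by -5 each step: at step 10 it is -44.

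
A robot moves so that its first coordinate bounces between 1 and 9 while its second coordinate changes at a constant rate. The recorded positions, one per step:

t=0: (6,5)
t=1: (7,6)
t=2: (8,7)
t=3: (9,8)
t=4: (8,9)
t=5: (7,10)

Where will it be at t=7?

(5,12)

The first coordinate travels 1 per step and bounces off the walls at 1 and 9.
  step 6: 7 → 6
  step 7: 6 → 5
The second coordinate changes by +1 each step: at step 7 it is 12.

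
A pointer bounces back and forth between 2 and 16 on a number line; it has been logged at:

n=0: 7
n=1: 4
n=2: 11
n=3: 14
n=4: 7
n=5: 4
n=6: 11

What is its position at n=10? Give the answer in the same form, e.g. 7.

The value travels 7 per step and bounces off the walls at 2 and 16.
  step 7: 11 → 14
  step 8: 14 → 7
  step 9: 7 → 4
  step 10: 4 → 11

11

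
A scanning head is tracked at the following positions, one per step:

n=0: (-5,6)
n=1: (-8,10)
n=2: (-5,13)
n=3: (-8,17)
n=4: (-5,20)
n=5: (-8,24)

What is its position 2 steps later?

(-8,31)

Step-to-step displacements: (-3,+4), (+3,+3), (-3,+4), (+3,+3), (-3,+4) — a repeating cycle of length 2.
step 6: apply (+3,+3) → (-5,27)
step 7: apply (-3,+4) → (-8,31)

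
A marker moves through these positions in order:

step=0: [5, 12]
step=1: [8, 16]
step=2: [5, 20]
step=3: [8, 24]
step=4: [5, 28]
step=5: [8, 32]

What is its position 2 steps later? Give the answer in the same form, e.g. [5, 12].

First: cycles through 5, 8 every 2 steps. Step 7 lands at position 1 of the cycle → 8.
Second: linear, +4 per step → 40 at step 7.

[8, 40]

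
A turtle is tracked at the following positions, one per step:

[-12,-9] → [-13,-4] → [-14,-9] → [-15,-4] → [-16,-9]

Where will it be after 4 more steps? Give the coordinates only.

[-20,-9]

The first coordinate changes by -1 each step, so at step 8 it is -12 + 8·(-1) = -20.
The second coordinate repeats the cycle [-9, -4] with period 2; step 8 mod 2 = 0, giving -9.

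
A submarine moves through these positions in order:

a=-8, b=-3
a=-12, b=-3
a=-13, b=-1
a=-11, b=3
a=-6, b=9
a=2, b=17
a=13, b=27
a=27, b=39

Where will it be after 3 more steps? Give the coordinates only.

a=87, b=87

First differences are (-4, +0), (-1, +2), (+2, +4), (+5, +6), (+8, +8), (+11, +10), (+14, +12); their common second difference is (+3, +2) (constant acceleration).
step 8: a=27, b=39 + (+17, +14) → a=44, b=53
step 9: a=44, b=53 + (+20, +16) → a=64, b=69
step 10: a=64, b=69 + (+23, +18) → a=87, b=87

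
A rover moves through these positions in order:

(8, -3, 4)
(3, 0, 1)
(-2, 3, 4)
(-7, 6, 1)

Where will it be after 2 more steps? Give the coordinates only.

First: linear, -5 per step → -17 at step 5.
Second: linear, +3 per step → 12 at step 5.
Third: cycles through 4, 1 every 2 steps. Step 5 lands at position 1 of the cycle → 1.

(-17, 12, 1)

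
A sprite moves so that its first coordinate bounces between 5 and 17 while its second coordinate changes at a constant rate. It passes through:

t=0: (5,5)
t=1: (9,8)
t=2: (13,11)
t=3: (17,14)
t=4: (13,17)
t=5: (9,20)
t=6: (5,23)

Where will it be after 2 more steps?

The first coordinate reflects between 5 and 17, moving 4 per step.
  step 7: 5 → 9
  step 8: 9 → 13
The second coordinate changes by +3 each step: at step 8 it is 29.

(13,29)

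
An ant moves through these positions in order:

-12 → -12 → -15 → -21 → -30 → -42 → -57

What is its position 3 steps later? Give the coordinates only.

-120

First differences are +0, -3, -6, -9, -12, -15; their common second difference is -3 (constant acceleration).
step 7: -57 − 18 → -75
step 8: -75 − 21 → -96
step 9: -96 − 24 → -120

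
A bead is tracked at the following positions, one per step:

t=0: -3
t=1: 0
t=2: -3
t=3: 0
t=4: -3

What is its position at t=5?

0

Step-to-step displacements: +3, -3, +3, -3; each is -1× the previous.
step 5: -3 + 3 → 0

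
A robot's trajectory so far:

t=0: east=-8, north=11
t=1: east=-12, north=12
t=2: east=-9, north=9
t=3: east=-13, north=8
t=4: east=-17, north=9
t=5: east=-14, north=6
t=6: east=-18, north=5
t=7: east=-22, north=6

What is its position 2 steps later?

Differencing gives (-4, +1), (+3, -3), (-4, -1), (-4, +1), (+3, -3), (-4, -1), (-4, +1). This is the pattern (-4, +1), (+3, -3), (-4, -1) repeated.
step 8: apply (+3, -3) → east=-19, north=3
step 9: apply (-4, -1) → east=-23, north=2

east=-23, north=2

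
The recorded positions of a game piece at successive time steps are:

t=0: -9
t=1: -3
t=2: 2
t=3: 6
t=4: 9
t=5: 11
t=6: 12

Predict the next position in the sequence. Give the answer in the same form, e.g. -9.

Successive displacements: +6, +5, +4, +3, +2, +1 — each changes by -1.
step 7: 12 + 0 → 12

12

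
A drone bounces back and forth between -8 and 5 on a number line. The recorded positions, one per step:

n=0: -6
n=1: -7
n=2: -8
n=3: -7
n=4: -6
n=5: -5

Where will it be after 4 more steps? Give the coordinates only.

The value travels 1 per step and bounces off the walls at -8 and 5.
  step 6: -5 → -4
  step 7: -4 → -3
  step 8: -3 → -2
  step 9: -2 → -1

-1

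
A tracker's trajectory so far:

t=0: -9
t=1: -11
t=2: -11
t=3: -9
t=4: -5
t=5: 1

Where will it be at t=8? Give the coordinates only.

31

Taking differences between consecutive positions: -2, +0, +2, +4, +6. These grow by +2 each step.
step 6: 1 + 8 → 9
step 7: 9 + 10 → 19
step 8: 19 + 12 → 31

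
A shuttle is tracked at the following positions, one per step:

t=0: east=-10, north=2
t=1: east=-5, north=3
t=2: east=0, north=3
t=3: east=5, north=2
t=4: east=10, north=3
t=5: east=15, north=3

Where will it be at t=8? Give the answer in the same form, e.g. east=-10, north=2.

east=30, north=3

The east coordinate changes by +5 each step, so at step 8 it is -10 + 8·(5) = 30.
The north coordinate repeats the cycle [2, 3, 3] with period 3; step 8 mod 3 = 2, giving 3.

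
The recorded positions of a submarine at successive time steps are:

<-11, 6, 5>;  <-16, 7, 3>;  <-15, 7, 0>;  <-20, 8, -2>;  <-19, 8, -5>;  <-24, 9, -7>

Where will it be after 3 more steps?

<-27, 10, -15>

Step-to-step displacements: <-5, +1, -2>, <+1, +0, -3>, <-5, +1, -2>, <+1, +0, -3>, <-5, +1, -2> — a repeating cycle of length 2.
step 6: apply <+1, +0, -3> → <-23, 9, -10>
step 7: apply <-5, +1, -2> → <-28, 10, -12>
step 8: apply <+1, +0, -3> → <-27, 10, -15>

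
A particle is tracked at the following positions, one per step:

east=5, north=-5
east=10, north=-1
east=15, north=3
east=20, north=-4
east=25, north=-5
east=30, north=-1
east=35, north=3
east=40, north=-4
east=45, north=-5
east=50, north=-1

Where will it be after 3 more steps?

east=65, north=-5

East: linear, +5 per step → 65 at step 12.
North: cycles through -5, -1, 3, -4 every 4 steps. Step 12 lands at position 0 of the cycle → -5.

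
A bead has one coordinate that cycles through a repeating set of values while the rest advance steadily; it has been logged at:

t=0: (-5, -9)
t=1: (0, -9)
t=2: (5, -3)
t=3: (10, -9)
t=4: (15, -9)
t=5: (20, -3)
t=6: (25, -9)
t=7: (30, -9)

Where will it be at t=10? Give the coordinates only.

First: linear, +5 per step → 45 at step 10.
Second: cycles through -9, -9, -3 every 3 steps. Step 10 lands at position 1 of the cycle → -9.

(45, -9)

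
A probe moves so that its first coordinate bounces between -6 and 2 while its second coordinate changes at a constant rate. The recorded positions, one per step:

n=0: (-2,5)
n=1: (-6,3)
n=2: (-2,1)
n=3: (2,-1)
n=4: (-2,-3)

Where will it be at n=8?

The first coordinate reflects between -6 and 2, moving 4 per step.
  step 5: -2 → -6
  step 6: -6 → -2
  step 7: -2 → 2
  step 8: 2 → -2
The second coordinate changes by -2 each step: at step 8 it is -11.

(-2,-11)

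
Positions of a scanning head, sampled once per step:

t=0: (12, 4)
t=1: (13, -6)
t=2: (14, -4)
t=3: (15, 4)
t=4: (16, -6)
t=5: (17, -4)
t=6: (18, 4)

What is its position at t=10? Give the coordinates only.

The first coordinate changes by +1 each step, so at step 10 it is 12 + 10·(1) = 22.
The second coordinate repeats the cycle [4, -6, -4] with period 3; step 10 mod 3 = 1, giving -6.

(22, -6)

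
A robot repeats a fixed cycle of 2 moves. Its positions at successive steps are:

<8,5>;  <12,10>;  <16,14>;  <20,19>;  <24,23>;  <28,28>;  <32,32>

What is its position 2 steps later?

Step-to-step displacements: <+4,+5>, <+4,+4>, <+4,+5>, <+4,+4>, <+4,+5>, <+4,+4> — a repeating cycle of length 2.
step 7: apply <+4,+5> → <36,37>
step 8: apply <+4,+4> → <40,41>

<40,41>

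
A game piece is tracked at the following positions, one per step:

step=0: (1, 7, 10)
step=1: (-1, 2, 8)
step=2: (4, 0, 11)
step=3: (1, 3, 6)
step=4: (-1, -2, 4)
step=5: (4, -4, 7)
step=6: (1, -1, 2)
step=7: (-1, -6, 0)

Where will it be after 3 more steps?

(-1, -10, -4)

The moves between consecutive positions are (-2, -5, -2), (+5, -2, +3), (-3, +3, -5), (-2, -5, -2), (+5, -2, +3), (-3, +3, -5), (-2, -5, -2); they repeat the 3-cycle [(-2, -5, -2), (+5, -2, +3), (-3, +3, -5)].
step 8: apply (+5, -2, +3) → (4, -8, 3)
step 9: apply (-3, +3, -5) → (1, -5, -2)
step 10: apply (-2, -5, -2) → (-1, -10, -4)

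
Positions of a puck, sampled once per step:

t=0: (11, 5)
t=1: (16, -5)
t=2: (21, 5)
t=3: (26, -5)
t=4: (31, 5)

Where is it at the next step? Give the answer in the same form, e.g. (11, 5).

The first coordinate changes by +5 each step, so at step 5 it is 11 + 5·(5) = 36.
The second coordinate repeats the cycle [5, -5] with period 2; step 5 mod 2 = 1, giving -5.

(36, -5)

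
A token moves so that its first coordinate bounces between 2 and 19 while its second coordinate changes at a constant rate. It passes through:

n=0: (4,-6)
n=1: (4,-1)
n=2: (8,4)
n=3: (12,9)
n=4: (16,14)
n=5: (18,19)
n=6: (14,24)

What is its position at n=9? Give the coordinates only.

The first coordinate reflects between 2 and 19, moving 4 per step.
  step 7: 14 → 10
  step 8: 10 → 6
  step 9: 6 → 2
The second coordinate changes by +5 each step: at step 9 it is 39.

(2,39)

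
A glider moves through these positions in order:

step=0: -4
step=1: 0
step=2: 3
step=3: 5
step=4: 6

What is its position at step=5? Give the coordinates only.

6

Successive displacements: +4, +3, +2, +1 — each changes by -1.
step 5: 6 + 0 → 6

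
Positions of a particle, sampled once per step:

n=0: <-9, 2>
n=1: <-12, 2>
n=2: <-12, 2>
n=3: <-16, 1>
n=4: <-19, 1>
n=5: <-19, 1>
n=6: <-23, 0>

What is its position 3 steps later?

<-30, -1>

Step-to-step displacements: <-3, +0>, <+0, +0>, <-4, -1>, <-3, +0>, <+0, +0>, <-4, -1> — a repeating cycle of length 3.
step 7: apply <-3, +0> → <-26, 0>
step 8: apply <+0, +0> → <-26, 0>
step 9: apply <-4, -1> → <-30, -1>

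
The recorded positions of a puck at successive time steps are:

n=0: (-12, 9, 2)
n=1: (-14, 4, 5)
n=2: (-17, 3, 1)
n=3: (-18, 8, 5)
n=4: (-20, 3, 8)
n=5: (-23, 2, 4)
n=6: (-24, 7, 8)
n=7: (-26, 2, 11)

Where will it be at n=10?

(-32, 1, 14)

Step-to-step displacements: (-2, -5, +3), (-3, -1, -4), (-1, +5, +4), (-2, -5, +3), (-3, -1, -4), (-1, +5, +4), (-2, -5, +3) — a repeating cycle of length 3.
step 8: apply (-3, -1, -4) → (-29, 1, 7)
step 9: apply (-1, +5, +4) → (-30, 6, 11)
step 10: apply (-2, -5, +3) → (-32, 1, 14)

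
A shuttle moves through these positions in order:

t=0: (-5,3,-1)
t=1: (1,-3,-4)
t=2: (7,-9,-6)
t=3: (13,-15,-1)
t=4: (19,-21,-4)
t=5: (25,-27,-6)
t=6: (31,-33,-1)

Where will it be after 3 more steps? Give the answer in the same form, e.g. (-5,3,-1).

(49,-51,-1)

First: linear, +6 per step → 49 at step 9.
Second: linear, -6 per step → -51 at step 9.
Third: cycles through -1, -4, -6 every 3 steps. Step 9 lands at position 0 of the cycle → -1.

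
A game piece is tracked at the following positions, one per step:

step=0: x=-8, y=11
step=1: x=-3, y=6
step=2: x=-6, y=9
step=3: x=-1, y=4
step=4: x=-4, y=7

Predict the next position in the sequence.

x=1, y=2

Step-to-step displacements: (+5,-5), (-3,+3), (+5,-5), (-3,+3) — a repeating cycle of length 2.
step 5: apply (+5,-5) → x=1, y=2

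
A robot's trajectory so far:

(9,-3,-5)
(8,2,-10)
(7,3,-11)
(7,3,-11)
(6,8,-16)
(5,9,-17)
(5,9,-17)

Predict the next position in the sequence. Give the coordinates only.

(4,14,-22)

The moves between consecutive positions are (-1,+5,-5), (-1,+1,-1), (+0,+0,+0), (-1,+5,-5), (-1,+1,-1), (+0,+0,+0); they repeat the 3-cycle [(-1,+5,-5), (-1,+1,-1), (+0,+0,+0)].
step 7: apply (-1,+5,-5) → (4,14,-22)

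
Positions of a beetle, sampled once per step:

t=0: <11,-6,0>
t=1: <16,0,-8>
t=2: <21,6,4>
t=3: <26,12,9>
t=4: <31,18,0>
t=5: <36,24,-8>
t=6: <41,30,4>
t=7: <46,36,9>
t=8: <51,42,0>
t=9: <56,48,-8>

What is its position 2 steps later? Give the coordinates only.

<66,60,9>

First: linear, +5 per step → 66 at step 11.
Second: linear, +6 per step → 60 at step 11.
Third: cycles through 0, -8, 4, 9 every 4 steps. Step 11 lands at position 3 of the cycle → 9.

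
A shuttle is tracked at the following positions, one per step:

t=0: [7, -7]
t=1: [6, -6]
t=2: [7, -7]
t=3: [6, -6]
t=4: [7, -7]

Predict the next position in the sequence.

Step-to-step displacements: [-1, +1], [+1, -1], [-1, +1], [+1, -1]; each is -1× the previous.
step 5: [7, -7] + [-1, +1] → [6, -6]

[6, -6]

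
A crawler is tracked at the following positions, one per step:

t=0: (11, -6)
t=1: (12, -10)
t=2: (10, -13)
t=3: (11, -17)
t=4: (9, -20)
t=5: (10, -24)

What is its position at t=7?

The moves between consecutive positions are (+1, -4), (-2, -3), (+1, -4), (-2, -3), (+1, -4); they repeat the 2-cycle [(+1, -4), (-2, -3)].
step 6: apply (-2, -3) → (8, -27)
step 7: apply (+1, -4) → (9, -31)

(9, -31)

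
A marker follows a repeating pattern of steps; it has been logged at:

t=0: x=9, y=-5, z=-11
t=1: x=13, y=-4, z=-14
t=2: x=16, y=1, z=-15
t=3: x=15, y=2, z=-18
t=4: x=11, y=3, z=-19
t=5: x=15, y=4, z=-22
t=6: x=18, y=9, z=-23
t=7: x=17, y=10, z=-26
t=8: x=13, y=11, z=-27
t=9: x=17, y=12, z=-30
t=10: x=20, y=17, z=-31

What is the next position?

Step-to-step displacements: (+4, +1, -3), (+3, +5, -1), (-1, +1, -3), (-4, +1, -1), (+4, +1, -3), (+3, +5, -1), (-1, +1, -3), (-4, +1, -1), (+4, +1, -3), (+3, +5, -1) — a repeating cycle of length 4.
step 11: apply (-1, +1, -3) → x=19, y=18, z=-34

x=19, y=18, z=-34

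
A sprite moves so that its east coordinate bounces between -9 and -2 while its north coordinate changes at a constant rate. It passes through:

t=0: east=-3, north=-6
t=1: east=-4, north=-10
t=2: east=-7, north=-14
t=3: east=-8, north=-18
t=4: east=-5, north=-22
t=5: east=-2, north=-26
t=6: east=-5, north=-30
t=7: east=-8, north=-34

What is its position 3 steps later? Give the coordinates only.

The east coordinate reflects between -9 and -2, moving 3 per step.
  step 8: -8 → -7
  step 9: -7 → -4
  step 10: -4 → -3
The north coordinate changes by -4 each step: at step 10 it is -46.

east=-3, north=-46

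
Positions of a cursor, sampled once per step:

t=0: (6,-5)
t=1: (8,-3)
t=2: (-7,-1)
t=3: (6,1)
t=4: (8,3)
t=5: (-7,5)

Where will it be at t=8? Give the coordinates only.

First: cycles through 6, 8, -7 every 3 steps. Step 8 lands at position 2 of the cycle → -7.
Second: linear, +2 per step → 11 at step 8.

(-7,11)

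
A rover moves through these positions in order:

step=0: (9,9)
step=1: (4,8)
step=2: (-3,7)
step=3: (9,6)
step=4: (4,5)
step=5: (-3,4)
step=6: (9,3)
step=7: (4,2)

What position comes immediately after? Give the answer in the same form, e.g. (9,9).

(-3,1)

First: cycles through 9, 4, -3 every 3 steps. Step 8 lands at position 2 of the cycle → -3.
Second: linear, -1 per step → 1 at step 8.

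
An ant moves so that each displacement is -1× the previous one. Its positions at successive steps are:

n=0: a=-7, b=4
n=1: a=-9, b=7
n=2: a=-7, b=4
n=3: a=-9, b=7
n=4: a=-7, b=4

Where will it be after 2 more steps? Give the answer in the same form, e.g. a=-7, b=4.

a=-7, b=4

The jumps are (-2, +3), (+2, -3), (-2, +3), (+2, -3) — a geometric progression with ratio -1.
step 5: a=-7, b=4 + (-2, +3) → a=-9, b=7
step 6: a=-9, b=7 + (+2, -3) → a=-7, b=4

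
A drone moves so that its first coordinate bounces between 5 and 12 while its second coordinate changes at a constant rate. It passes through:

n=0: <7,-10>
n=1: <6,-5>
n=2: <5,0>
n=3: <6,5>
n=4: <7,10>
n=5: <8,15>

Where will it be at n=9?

The first coordinate travels 1 per step and bounces off the walls at 5 and 12.
  step 6: 8 → 9
  step 7: 9 → 10
  step 8: 10 → 11
  step 9: 11 → 12
The second coordinate changes by +5 each step: at step 9 it is 35.

<12,35>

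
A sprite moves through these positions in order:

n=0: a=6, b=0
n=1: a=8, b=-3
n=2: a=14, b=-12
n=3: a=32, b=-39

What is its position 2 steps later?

Step-to-step displacements: (+2, -3), (+6, -9), (+18, -27); each is 3× the previous.
step 4: a=32, b=-39 + (+54, -81) → a=86, b=-120
step 5: a=86, b=-120 + (+162, -243) → a=248, b=-363

a=248, b=-363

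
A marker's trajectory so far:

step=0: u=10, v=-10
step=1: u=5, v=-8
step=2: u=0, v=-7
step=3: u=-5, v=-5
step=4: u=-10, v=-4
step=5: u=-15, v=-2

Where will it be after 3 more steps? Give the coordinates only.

u=-30, v=2

The moves between consecutive positions are (-5,+2), (-5,+1), (-5,+2), (-5,+1), (-5,+2); they repeat the 2-cycle [(-5,+2), (-5,+1)].
step 6: apply (-5,+1) → u=-20, v=-1
step 7: apply (-5,+2) → u=-25, v=1
step 8: apply (-5,+1) → u=-30, v=2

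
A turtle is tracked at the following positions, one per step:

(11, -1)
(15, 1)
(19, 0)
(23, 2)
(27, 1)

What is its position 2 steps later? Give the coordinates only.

Differencing gives (+4, +2), (+4, -1), (+4, +2), (+4, -1). This is the pattern (+4, +2), (+4, -1) repeated.
step 5: apply (+4, +2) → (31, 3)
step 6: apply (+4, -1) → (35, 2)

(35, 2)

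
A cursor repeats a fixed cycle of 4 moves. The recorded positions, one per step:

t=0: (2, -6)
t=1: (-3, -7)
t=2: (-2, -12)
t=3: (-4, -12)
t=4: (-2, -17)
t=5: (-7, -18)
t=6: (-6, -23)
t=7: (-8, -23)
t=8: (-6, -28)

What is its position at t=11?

(-12, -34)

The moves between consecutive positions are (-5, -1), (+1, -5), (-2, +0), (+2, -5), (-5, -1), (+1, -5), (-2, +0), (+2, -5); they repeat the 4-cycle [(-5, -1), (+1, -5), (-2, +0), (+2, -5)].
step 9: apply (-5, -1) → (-11, -29)
step 10: apply (+1, -5) → (-10, -34)
step 11: apply (-2, +0) → (-12, -34)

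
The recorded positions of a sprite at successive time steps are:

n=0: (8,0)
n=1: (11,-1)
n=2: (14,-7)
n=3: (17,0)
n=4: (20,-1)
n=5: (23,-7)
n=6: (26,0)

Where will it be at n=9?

(35,0)

First: linear, +3 per step → 35 at step 9.
Second: cycles through 0, -1, -7 every 3 steps. Step 9 lands at position 0 of the cycle → 0.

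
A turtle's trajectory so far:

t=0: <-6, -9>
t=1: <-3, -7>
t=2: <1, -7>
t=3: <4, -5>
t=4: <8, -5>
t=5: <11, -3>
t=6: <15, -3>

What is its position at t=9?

Step-to-step displacements: <+3, +2>, <+4, +0>, <+3, +2>, <+4, +0>, <+3, +2>, <+4, +0> — a repeating cycle of length 2.
step 7: apply <+3, +2> → <18, -1>
step 8: apply <+4, +0> → <22, -1>
step 9: apply <+3, +2> → <25, 1>

<25, 1>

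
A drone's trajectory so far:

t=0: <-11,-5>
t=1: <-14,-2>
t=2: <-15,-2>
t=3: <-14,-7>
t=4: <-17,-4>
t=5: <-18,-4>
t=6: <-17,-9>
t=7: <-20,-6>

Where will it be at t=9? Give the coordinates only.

The moves between consecutive positions are <-3,+3>, <-1,+0>, <+1,-5>, <-3,+3>, <-1,+0>, <+1,-5>, <-3,+3>; they repeat the 3-cycle [<-3,+3>, <-1,+0>, <+1,-5>].
step 8: apply <-1,+0> → <-21,-6>
step 9: apply <+1,-5> → <-20,-11>

<-20,-11>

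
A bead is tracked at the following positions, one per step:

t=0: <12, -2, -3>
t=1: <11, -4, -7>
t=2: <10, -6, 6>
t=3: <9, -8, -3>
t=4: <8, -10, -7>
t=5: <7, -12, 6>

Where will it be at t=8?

<4, -18, 6>

First: linear, -1 per step → 4 at step 8.
Second: linear, -2 per step → -18 at step 8.
Third: cycles through -3, -7, 6 every 3 steps. Step 8 lands at position 2 of the cycle → 6.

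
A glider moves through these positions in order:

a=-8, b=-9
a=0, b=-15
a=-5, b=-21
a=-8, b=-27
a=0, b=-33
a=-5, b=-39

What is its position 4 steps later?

The a coordinate repeats the cycle [-8, 0, -5] with period 3; step 9 mod 3 = 0, giving -8.
The b coordinate changes by -6 each step, so at step 9 it is -9 + 9·(-6) = -63.

a=-8, b=-63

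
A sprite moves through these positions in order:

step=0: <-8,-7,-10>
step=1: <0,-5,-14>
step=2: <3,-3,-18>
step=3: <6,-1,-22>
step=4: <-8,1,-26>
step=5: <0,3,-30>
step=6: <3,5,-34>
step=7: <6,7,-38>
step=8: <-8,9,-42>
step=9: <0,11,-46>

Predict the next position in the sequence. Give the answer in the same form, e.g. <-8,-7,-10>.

<3,13,-50>

First: cycles through -8, 0, 3, 6 every 4 steps. Step 10 lands at position 2 of the cycle → 3.
Second: linear, +2 per step → 13 at step 10.
Third: linear, -4 per step → -50 at step 10.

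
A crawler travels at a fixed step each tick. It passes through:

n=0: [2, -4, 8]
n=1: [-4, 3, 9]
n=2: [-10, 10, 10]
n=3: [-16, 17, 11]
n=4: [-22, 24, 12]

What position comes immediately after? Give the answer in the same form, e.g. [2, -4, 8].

[-28, 31, 13]

Constant displacement of [-6, +7, +1] per step.
step 5: [-22, 24, 12] + [-6, +7, +1] → [-28, 31, 13]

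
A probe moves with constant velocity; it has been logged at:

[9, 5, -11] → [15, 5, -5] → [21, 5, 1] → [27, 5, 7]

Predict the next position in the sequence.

[33, 5, 13]

Each step adds [+6, +0, +6] to the position.
step 4: [27, 5, 7] + [+6, +0, +6] → [33, 5, 13]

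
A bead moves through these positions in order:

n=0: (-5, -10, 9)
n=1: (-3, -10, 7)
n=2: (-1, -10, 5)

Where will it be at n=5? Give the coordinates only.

(5, -10, -1)

The position changes by (+2, +0, -2) every step.
step 3: (-1, -10, 5) + (+2, +0, -2) → (1, -10, 3)
step 4: (1, -10, 3) + (+2, +0, -2) → (3, -10, 1)
step 5: (3, -10, 1) + (+2, +0, -2) → (5, -10, -1)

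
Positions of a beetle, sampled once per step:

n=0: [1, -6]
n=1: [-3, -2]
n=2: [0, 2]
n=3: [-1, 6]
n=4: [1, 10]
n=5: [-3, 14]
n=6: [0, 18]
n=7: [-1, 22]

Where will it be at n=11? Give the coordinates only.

First: cycles through 1, -3, 0, -1 every 4 steps. Step 11 lands at position 3 of the cycle → -1.
Second: linear, +4 per step → 38 at step 11.

[-1, 38]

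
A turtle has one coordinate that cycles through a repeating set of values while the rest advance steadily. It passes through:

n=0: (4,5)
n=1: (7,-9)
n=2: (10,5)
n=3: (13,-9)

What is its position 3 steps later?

(22,5)

First: linear, +3 per step → 22 at step 6.
Second: cycles through 5, -9 every 2 steps. Step 6 lands at position 0 of the cycle → 5.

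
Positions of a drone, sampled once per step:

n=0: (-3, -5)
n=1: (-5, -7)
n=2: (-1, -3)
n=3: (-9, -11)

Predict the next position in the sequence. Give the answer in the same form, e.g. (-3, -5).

(7, 5)

The jumps are (-2, -2), (+4, +4), (-8, -8) — a geometric progression with ratio -2.
step 4: (-9, -11) + (+16, +16) → (7, 5)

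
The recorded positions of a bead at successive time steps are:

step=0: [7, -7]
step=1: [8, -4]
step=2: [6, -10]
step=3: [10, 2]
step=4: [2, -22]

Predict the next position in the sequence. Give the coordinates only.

[18, 26]

Step-to-step displacements: [+1, +3], [-2, -6], [+4, +12], [-8, -24]; each is -2× the previous.
step 5: [2, -22] + [+16, +48] → [18, 26]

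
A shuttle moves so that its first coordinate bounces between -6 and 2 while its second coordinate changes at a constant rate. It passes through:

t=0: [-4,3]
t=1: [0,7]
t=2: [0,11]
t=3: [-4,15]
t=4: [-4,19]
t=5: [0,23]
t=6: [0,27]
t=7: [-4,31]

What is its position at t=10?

The first coordinate travels 4 per step and bounces off the walls at -6 and 2.
  step 8: -4 → -4
  step 9: -4 → 0
  step 10: 0 → 0
The second coordinate changes by +4 each step: at step 10 it is 43.

[0,43]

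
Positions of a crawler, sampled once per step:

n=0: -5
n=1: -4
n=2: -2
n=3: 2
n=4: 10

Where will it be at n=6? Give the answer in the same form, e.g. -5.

58

Consecutive displacements +1, +2, +4, +8 scale by a factor of 2 each step.
step 5: 10 + 16 → 26
step 6: 26 + 32 → 58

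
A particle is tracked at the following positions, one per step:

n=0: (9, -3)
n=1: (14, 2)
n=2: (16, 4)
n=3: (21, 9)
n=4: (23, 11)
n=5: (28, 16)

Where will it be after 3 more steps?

(37, 25)

Step-to-step displacements: (+5, +5), (+2, +2), (+5, +5), (+2, +2), (+5, +5) — a repeating cycle of length 2.
step 6: apply (+2, +2) → (30, 18)
step 7: apply (+5, +5) → (35, 23)
step 8: apply (+2, +2) → (37, 25)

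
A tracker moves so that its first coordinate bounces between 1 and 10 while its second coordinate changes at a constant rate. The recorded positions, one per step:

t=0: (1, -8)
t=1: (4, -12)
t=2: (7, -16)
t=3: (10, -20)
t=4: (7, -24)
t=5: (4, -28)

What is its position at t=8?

(7, -40)

The first coordinate travels 3 per step and bounces off the walls at 1 and 10.
  step 6: 4 → 1
  step 7: 1 → 4
  step 8: 4 → 7
The second coordinate changes by -4 each step: at step 8 it is -40.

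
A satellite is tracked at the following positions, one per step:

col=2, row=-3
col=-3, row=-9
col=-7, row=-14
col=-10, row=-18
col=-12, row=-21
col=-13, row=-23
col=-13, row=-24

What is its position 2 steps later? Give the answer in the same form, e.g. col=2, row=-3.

Taking differences between consecutive positions: (-5, -6), (-4, -5), (-3, -4), (-2, -3), (-1, -2), (+0, -1). These grow by (+1, +1) each step.
step 7: col=-13, row=-24 + (+1, +0) → col=-12, row=-24
step 8: col=-12, row=-24 + (+2, +1) → col=-10, row=-23

col=-10, row=-23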